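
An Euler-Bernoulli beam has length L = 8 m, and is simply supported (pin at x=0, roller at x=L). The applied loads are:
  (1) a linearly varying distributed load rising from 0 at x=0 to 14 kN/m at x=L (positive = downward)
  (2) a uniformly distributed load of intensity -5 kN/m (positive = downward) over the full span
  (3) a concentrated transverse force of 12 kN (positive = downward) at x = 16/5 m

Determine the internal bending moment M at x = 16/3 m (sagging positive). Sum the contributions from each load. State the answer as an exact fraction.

Load 1 — triangular load w₀=14 kN/m (0→w₀ over full span):
  M_1 = w₀Lx/6 - w₀x³/(6L) = 14·8·(16/3)/6 - 14·(16/3)³/(6·8) = 4480/81 kN·m
Load 2 — uniform load w=-5 kN/m over full span:
  M_2 = wx(L-x)/2 = (-5)·(16/3)·(8-(16/3))/2 = -320/9 kN·m
Load 3 — point force P=12 kN at a=16/5 m (b=L-a=24/5):
  M_3 = Pa(L-x)/L  [x>a] = 12·(16/5)·(8-(16/3))/8 = 64/5 kN·m
Superposition: M = Σ M_i = 13184/405 kN·m ≈ 32.553086 kN·m

M(16/3) = 13184/405 kN·m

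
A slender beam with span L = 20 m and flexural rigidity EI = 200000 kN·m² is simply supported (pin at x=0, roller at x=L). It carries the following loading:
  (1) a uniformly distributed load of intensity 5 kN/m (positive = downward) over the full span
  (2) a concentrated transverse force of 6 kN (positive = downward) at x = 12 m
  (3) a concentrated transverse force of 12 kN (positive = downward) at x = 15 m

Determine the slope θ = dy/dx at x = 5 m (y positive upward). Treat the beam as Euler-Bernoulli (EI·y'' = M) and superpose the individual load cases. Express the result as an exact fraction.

Load 1 — uniform load w=5 kN/m over full span:
  θ_1 = -w(L³-6Lx²+4x³)/(24EI) = -5·(20³-6·20·5²+4·5³)/(24·200000) = -11/1920 rad
Load 2 — point force P=6 kN at a=12 m (b=L-a=8):
  θ_2 = -Pb(L²-b²-3x²)/(6LEI)  [x≤a] = -6·8·(20²-8²-3·5²)/(6·20·200000) = -261/500000 rad
Load 3 — point force P=12 kN at a=15 m (b=L-a=5):
  θ_3 = -Pb(L²-b²-3x²)/(6LEI)  [x≤a] = -12·5·(20²-5²-3·5²)/(6·20·200000) = -3/4000 rad
Superposition: θ = Σ θ_i = -42007/6000000 rad ≈ -0.007001 rad

θ(5) = -42007/6000000 rad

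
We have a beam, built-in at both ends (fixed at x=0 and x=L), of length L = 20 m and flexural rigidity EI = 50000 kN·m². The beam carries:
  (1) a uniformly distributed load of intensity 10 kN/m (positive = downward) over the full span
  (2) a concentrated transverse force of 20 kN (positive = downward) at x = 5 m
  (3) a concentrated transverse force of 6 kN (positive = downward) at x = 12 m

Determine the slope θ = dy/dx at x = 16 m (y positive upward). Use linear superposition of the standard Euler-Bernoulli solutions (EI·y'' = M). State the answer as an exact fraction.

Load 1 — uniform load w=10 kN/m over full span:
  θ_1 = -wx(L-x)(L-2x)/(12EI) = -10·16·(20-16)·(20-2·16)/(12·50000) = 8/625 rad
Load 2 — point force P=20 kN at a=5 m (b=L-a=15):
  θ_2 = Pa²(L-x)(2bL-(3b+a)(L-x))/(2L³EI)  [x>a] = 20·5²·(20-16)·(2·15·20-(3·15+5)·(20-16))/(2·20³·50000) = 1/1000 rad
Load 3 — point force P=6 kN at a=12 m (b=L-a=8):
  θ_3 = Pa²(L-x)(2bL-(3b+a)(L-x))/(2L³EI)  [x>a] = 6·12²·(20-16)·(2·8·20-(3·8+12)·(20-16))/(2·20³·50000) = 297/390625 rad
Superposition: θ = Σ θ_i = 45501/3125000 rad ≈ 0.014560 rad

θ(16) = 45501/3125000 rad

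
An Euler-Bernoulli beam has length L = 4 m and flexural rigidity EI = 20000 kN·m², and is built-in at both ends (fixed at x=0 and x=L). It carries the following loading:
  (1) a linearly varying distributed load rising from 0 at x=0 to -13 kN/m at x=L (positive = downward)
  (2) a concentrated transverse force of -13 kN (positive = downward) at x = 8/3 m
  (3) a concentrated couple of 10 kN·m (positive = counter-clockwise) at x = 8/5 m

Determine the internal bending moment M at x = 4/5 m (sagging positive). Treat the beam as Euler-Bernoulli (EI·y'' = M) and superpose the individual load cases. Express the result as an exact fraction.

M(4/5) = 4282/1125 kN·m

Load 1 — triangular load w₀=-13 kN/m (0→w₀ over full span):
  M_1 = 3w₀Lx/20 - w₀L²/30 - w₀x³/(6L) = 3·(-13)·4·(4/5)/20 - (-13)·4²/30 - (-13)·(4/5)³/(6·4) = 364/375 kN·m
Load 2 — point force P=-13 kN at a=8/3 m (b=L-a=4/3):
  M_2 = Pb²(3a+b)x/L³ - Pab²/L²  [x≤a] = (-13)·(4/3)²·(3·(8/3)+(4/3))·(4/5)/4³ - (-13)·(8/3)·(4/3)²/4² = 52/45 kN·m
Load 3 — applied couple M₀=10 kN·m at a=8/5 m (b=L-a=12/5):
  M_3 = R_Ax - M_A  [x≤a] with R_A=18/5, M_A=6/5 = (18/5)·(4/5) - (6/5) = 42/25 kN·m
Superposition: M = Σ M_i = 4282/1125 kN·m ≈ 3.806222 kN·m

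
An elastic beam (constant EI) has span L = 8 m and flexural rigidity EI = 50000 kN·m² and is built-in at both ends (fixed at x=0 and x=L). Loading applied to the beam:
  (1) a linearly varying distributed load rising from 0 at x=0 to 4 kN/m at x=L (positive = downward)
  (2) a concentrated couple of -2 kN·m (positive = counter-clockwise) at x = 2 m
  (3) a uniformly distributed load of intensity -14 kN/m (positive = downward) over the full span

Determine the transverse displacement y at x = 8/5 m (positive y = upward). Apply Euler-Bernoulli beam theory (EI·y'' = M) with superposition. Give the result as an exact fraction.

Load 1 — triangular load w₀=4 kN/m (0→w₀ over full span):
  y_1 = -w₀x²(L-x)²(x+2L)/(120LEI) = -4·(8/5)²·(8-(8/5))²·((8/5)+2·8)/(120·8·50000) = -22528/146484375 m
Load 2 — applied couple M₀=-2 kN·m at a=2 m (b=L-a=6):
  y_2 = (R_Ax³/6 - M_Ax²/2)/EI  [x≤a] with R_A=-9/32, M_A=3/8 = ((-9/32)·(8/5)³/6 - (3/8)·(8/5)²/2)/50000 = -21/1562500 m
Load 3 — uniform load w=-14 kN/m over full span:
  y_3 = -wx²(L-x)²/(24EI) = -(-14)·(8/5)²·(8-(8/5))²/(24·50000) = 7168/5859375 m
Superposition: y = Σ y_i = 206271/195312500 m ≈ 0.001056 m

y(8/5) = 206271/195312500 m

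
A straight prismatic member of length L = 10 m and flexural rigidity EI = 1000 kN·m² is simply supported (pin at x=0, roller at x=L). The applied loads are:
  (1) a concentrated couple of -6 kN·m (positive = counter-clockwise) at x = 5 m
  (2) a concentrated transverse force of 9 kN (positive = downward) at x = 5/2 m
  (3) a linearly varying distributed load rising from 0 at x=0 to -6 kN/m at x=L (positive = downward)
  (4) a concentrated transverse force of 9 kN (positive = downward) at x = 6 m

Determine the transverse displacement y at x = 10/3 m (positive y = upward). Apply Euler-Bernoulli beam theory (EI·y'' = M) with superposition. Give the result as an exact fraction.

y(10/3) = 125983/1944000 m

Load 1 — applied couple M₀=-6 kN·m at a=5 m (b=L-a=5):
  y_1 = (M₀x³/(6L)+C₁x)/EI  [x≤a] with C₁=M₀(3b²-L²)/(6L)=5/2 = ((-6)·(10/3)³/(6·10)+(5/2)·(10/3))/1000 = 1/216 m
Load 2 — point force P=9 kN at a=5/2 m (b=L-a=15/2):
  y_2 = -Pa(L-x)(2Lx-a²-x²)/(6LEI)  [x>a] = -9·(5/2)·(10-(10/3))·(2·10·(10/3)-(5/2)²-(10/3)²)/(6·10·1000) = -71/576 m
Load 3 — triangular load w₀=-6 kN/m (0→w₀ over full span):
  y_3 = -w₀x(7L⁴-10L²x²+3x⁴)/(360LEI) = -(-6)·(10/3)·(7·10⁴-10·10²·(10/3)²+3·(10/3)⁴)/(360·10·1000) = 80/243 m
Load 4 — point force P=9 kN at a=6 m (b=L-a=4):
  y_4 = -Pbx(L²-b²-x²)/(6LEI)  [x≤a] = -9·4·(10/3)·(10²-4²-(10/3)²)/(6·10·1000) = -164/1125 m
Superposition: y = Σ y_i = 125983/1944000 m ≈ 0.064806 m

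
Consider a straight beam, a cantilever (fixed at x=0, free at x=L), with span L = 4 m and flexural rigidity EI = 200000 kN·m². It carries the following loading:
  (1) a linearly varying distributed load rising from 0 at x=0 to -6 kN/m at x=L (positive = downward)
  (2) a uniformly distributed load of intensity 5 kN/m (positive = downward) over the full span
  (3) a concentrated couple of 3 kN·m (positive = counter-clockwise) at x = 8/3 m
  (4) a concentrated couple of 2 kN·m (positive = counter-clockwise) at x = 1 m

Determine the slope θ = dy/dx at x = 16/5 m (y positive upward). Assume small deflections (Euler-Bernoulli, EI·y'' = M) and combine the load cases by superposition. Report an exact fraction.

θ(16/5) = 4319/187500000 rad

Load 1 — triangular load w₀=-6 kN/m (0→w₀ over full span):
  θ_1 = (w₀Lx²/4-w₀L²x/3-w₀x⁴/(24L))/EI = ((-6)·4·(16/5)²/4-(-6)·4²·(16/5)/3-(-6)·(16/5)⁴/(24·4))/200000 = 464/1953125 rad
Load 2 — uniform load w=5 kN/m over full span:
  θ_2 = -wx(x²-3Lx+3L²)/(6EI) = -5·(16/5)·((16/5)²-3·4·(16/5)+3·4²)/(6·200000) = -62/234375 rad
Load 3 — applied couple M₀=3 kN·m at a=8/3 m (b=L-a=4/3):
  θ_3 = M₀a/EI  [x>a] = 3·(8/3)/200000 = 1/25000 rad
Load 4 — applied couple M₀=2 kN·m at a=1 m (b=L-a=3):
  θ_4 = M₀a/EI  [x>a] = 2·1/200000 = 1/100000 rad
Superposition: θ = Σ θ_i = 4319/187500000 rad ≈ 0.000023 rad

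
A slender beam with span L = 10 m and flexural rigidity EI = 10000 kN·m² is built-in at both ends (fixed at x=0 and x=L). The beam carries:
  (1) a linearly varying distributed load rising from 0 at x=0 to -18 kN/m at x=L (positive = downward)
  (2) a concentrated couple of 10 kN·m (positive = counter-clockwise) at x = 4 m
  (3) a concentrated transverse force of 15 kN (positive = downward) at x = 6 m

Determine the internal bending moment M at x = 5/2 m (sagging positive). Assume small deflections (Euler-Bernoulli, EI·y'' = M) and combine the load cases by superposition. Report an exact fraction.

M(5/2) = -129/80 kN·m

Load 1 — triangular load w₀=-18 kN/m (0→w₀ over full span):
  M_1 = 3w₀Lx/20 - w₀L²/30 - w₀x³/(6L) = 3·(-18)·10·(5/2)/20 - (-18)·10²/30 - (-18)·(5/2)³/(6·10) = -45/16 kN·m
Load 2 — applied couple M₀=10 kN·m at a=4 m (b=L-a=6):
  M_2 = R_Ax - M_A  [x≤a] with R_A=36/25, M_A=6/5 = (36/25)·(5/2) - (6/5) = 12/5 kN·m
Load 3 — point force P=15 kN at a=6 m (b=L-a=4):
  M_3 = Pb²(3a+b)x/L³ - Pab²/L²  [x≤a] = 15·4²·(3·6+4)·(5/2)/10³ - 15·6·4²/10² = -6/5 kN·m
Superposition: M = Σ M_i = -129/80 kN·m ≈ -1.612500 kN·m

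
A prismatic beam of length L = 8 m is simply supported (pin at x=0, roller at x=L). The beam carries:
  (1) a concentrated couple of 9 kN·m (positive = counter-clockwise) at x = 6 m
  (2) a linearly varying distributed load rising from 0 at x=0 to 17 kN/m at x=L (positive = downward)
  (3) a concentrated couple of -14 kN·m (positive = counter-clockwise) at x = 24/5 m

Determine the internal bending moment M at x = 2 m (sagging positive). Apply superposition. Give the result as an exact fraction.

M(2) = 165/4 kN·m

Load 1 — applied couple M₀=9 kN·m at a=6 m (b=L-a=2):
  M_1 = M₀x/L  [x≤a] = 9·2/8 = 9/4 kN·m
Load 2 — triangular load w₀=17 kN/m (0→w₀ over full span):
  M_2 = w₀Lx/6 - w₀x³/(6L) = 17·8·2/6 - 17·2³/(6·8) = 85/2 kN·m
Load 3 — applied couple M₀=-14 kN·m at a=24/5 m (b=L-a=16/5):
  M_3 = M₀x/L  [x≤a] = (-14)·2/8 = -7/2 kN·m
Superposition: M = Σ M_i = 165/4 kN·m ≈ 41.250000 kN·m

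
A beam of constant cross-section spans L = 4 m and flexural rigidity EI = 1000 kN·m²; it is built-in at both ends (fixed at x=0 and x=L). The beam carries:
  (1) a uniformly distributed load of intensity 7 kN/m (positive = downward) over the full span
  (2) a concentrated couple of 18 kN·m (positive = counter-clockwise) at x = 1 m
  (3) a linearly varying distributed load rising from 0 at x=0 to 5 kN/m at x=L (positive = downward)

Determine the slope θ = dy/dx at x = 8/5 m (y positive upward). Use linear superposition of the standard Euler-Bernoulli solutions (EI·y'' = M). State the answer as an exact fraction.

Load 1 — uniform load w=7 kN/m over full span:
  θ_1 = -wx(L-x)(L-2x)/(12EI) = -7·(8/5)·(4-(8/5))·(4-2·(8/5))/(12·1000) = -28/15625 rad
Load 2 — applied couple M₀=18 kN·m at a=1 m (b=L-a=3):
  θ_2 = (R_Ax²/2 - M_Ax - M₀(x-a))/EI  [x>a] with R_A=81/16, M_A=-27/8 = ((81/16)·(8/5)²/2 - (-27/8)·(8/5) - 18·((8/5)-1))/1000 = 27/25000 rad
Load 3 — triangular load w₀=5 kN/m (0→w₀ over full span):
  θ_3 = -w₀(2x(L-x)(L-2x)(x+2L)+x²(L-x)²)/(120LEI) = -5·(2·(8/5)·(4-(8/5))·(4-2·(8/5))·((8/5)+2·4)+(8/5)²·(4-(8/5))²)/(120·4·1000) = -12/15625 rad
Superposition: θ = Σ θ_i = -37/25000 rad ≈ -0.001480 rad

θ(8/5) = -37/25000 rad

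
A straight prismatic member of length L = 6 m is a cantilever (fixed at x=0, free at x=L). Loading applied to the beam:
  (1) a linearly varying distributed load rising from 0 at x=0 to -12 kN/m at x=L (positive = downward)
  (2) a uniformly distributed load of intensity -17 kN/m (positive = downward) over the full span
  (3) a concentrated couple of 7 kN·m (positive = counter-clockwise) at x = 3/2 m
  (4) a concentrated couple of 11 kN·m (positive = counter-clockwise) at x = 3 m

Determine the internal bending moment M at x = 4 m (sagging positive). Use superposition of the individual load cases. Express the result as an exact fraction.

Load 1 — triangular load w₀=-12 kN/m (0→w₀ over full span):
  M_1 = w₀Lx/2 - w₀L²/3 - w₀x³/(6L) = (-12)·6·4/2 - (-12)·6²/3 - (-12)·4³/(6·6) = 64/3 kN·m
Load 2 — uniform load w=-17 kN/m over full span:
  M_2 = -w(L-x)²/2 = -(-17)·(6-4)²/2 = 34 kN·m
Load 3 — applied couple M₀=7 kN·m at a=3/2 m (b=L-a=9/2):
  M_3 = 0  [x>a] = 0 kN·m
Load 4 — applied couple M₀=11 kN·m at a=3 m (b=L-a=3):
  M_4 = 0  [x>a] = 0 kN·m
Superposition: M = Σ M_i = 166/3 kN·m ≈ 55.333333 kN·m

M(4) = 166/3 kN·m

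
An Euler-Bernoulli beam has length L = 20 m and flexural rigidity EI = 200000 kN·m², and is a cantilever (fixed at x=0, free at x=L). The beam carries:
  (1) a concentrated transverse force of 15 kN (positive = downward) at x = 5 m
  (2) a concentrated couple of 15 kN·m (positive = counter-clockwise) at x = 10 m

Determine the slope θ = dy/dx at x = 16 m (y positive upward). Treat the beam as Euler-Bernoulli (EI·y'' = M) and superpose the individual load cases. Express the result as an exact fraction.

θ(16) = -3/16000 rad

Load 1 — point force P=15 kN at a=5 m (b=L-a=15):
  θ_1 = -Pa²/(2EI)  [x>a] = -15·5²/(2·200000) = -3/3200 rad
Load 2 — applied couple M₀=15 kN·m at a=10 m (b=L-a=10):
  θ_2 = M₀a/EI  [x>a] = 15·10/200000 = 3/4000 rad
Superposition: θ = Σ θ_i = -3/16000 rad ≈ -0.000188 rad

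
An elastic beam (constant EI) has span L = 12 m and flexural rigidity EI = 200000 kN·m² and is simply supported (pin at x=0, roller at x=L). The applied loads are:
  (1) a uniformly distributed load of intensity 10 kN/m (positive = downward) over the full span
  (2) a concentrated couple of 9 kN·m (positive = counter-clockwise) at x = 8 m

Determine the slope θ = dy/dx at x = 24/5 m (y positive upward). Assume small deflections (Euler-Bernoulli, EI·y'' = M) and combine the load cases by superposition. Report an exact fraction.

θ(24/5) = -1353/1250000 rad

Load 1 — uniform load w=10 kN/m over full span:
  θ_1 = -w(L³-6Lx²+4x³)/(24EI) = -10·(12³-6·12·(24/5)²+4·(24/5)³)/(24·200000) = -333/312500 rad
Load 2 — applied couple M₀=9 kN·m at a=8 m (b=L-a=4):
  θ_2 = (M₀x²/(2L)+C₁)/EI  [x≤a] with C₁=M₀(3b²-L²)/(6L)=-12 = (9·(24/5)²/(2·12)+(-12))/200000 = -21/1250000 rad
Superposition: θ = Σ θ_i = -1353/1250000 rad ≈ -0.001082 rad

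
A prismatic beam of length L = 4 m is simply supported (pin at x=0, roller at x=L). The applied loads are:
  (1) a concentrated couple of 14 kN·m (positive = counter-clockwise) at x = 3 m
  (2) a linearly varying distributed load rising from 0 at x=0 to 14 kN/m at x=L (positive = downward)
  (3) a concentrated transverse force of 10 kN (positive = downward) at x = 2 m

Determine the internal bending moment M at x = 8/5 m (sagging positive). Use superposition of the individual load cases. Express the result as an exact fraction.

Load 1 — applied couple M₀=14 kN·m at a=3 m (b=L-a=1):
  M_1 = M₀x/L  [x≤a] = 14·(8/5)/4 = 28/5 kN·m
Load 2 — triangular load w₀=14 kN/m (0→w₀ over full span):
  M_2 = w₀Lx/6 - w₀x³/(6L) = 14·4·(8/5)/6 - 14·(8/5)³/(6·4) = 1568/125 kN·m
Load 3 — point force P=10 kN at a=2 m (b=L-a=2):
  M_3 = Pbx/L  [x≤a] = 10·2·(8/5)/4 = 8 kN·m
Superposition: M = Σ M_i = 3268/125 kN·m ≈ 26.144000 kN·m

M(8/5) = 3268/125 kN·m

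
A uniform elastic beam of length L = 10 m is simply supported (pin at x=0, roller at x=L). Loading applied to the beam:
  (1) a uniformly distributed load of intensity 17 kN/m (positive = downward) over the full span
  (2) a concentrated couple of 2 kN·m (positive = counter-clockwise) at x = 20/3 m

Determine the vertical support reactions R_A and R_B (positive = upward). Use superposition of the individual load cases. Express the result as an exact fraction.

R_A = 426/5 kN, R_B = 424/5 kN

Load 1 — uniform load w=17 kN/m over full span:
  R_A = wL/2 = 17·10/2 = 85 kN
  R_B = wL/2 = 17·10/2 = 85 kN
Load 2 — applied couple M₀=2 kN·m at a=20/3 m (b=L-a=10/3):
  R_A = M₀/L = 2/10 = 1/5 kN
  R_B = -M₀/L = -2/10 = -1/5 kN
Superposition: R_A = 426/5 kN, R_B = 424/5 kN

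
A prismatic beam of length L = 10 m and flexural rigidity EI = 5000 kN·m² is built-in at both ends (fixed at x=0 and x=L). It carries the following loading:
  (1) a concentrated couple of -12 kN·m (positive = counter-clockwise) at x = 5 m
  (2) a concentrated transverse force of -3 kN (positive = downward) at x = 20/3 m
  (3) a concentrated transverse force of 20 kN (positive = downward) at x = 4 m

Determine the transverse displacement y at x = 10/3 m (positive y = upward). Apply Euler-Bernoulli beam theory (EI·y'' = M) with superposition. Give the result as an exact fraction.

y(10/3) = -4877/364500 m

Load 1 — applied couple M₀=-12 kN·m at a=5 m (b=L-a=5):
  y_1 = (R_Ax³/6 - M_Ax²/2)/EI  [x≤a] with R_A=-9/5, M_A=-3 = ((-9/5)·(10/3)³/6 - (-3)·(10/3)²/2)/5000 = 1/900 m
Load 2 — point force P=-3 kN at a=20/3 m (b=L-a=10/3):
  y_2 = -Pb²x²(3aL-(3a+b)x)/(6L³EI)  [x≤a] = -(-3)·(10/3)²·(10/3)²·(3·(20/3)·10-(3·(20/3)+(10/3))·(10/3))/(6·10³·5000) = 11/7290 m
Load 3 — point force P=20 kN at a=4 m (b=L-a=6):
  y_3 = -Pb²x²(3aL-(3a+b)x)/(6L³EI)  [x≤a] = -20·6²·(10/3)²·(3·4·10-(3·4+6)·(10/3))/(6·10³·5000) = -2/125 m
Superposition: y = Σ y_i = -4877/364500 m ≈ -0.013380 m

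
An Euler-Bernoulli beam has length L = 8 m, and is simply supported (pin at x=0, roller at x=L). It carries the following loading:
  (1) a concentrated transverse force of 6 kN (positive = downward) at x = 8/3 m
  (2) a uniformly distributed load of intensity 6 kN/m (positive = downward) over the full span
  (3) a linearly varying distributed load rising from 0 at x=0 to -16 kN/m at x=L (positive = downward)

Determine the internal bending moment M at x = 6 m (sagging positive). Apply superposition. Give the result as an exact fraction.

Load 1 — point force P=6 kN at a=8/3 m (b=L-a=16/3):
  M_1 = Pa(L-x)/L  [x>a] = 6·(8/3)·(8-6)/8 = 4 kN·m
Load 2 — uniform load w=6 kN/m over full span:
  M_2 = wx(L-x)/2 = 6·6·(8-6)/2 = 36 kN·m
Load 3 — triangular load w₀=-16 kN/m (0→w₀ over full span):
  M_3 = w₀Lx/6 - w₀x³/(6L) = (-16)·8·6/6 - (-16)·6³/(6·8) = -56 kN·m
Superposition: M = Σ M_i = -16 kN·m ≈ -16.000000 kN·m

M(6) = -16 kN·m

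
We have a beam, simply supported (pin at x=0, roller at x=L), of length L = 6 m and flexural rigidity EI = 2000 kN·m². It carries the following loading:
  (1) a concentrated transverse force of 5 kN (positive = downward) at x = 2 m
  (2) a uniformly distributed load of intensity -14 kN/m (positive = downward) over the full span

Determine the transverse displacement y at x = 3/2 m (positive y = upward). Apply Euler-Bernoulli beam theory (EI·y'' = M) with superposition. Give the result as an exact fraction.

Load 1 — point force P=5 kN at a=2 m (b=L-a=4):
  y_1 = -Pbx(L²-b²-x²)/(6LEI)  [x≤a] = -5·4·(3/2)·(6²-4²-(3/2)²)/(6·6·2000) = -71/9600 m
Load 2 — uniform load w=-14 kN/m over full span:
  y_2 = -wx(L³-2Lx²+x³)/(24EI) = -(-14)·(3/2)·(6³-2·6·(3/2)²+(3/2)³)/(24·2000) = 10773/128000 m
Superposition: y = Σ y_i = 29479/384000 m ≈ 0.076768 m

y(3/2) = 29479/384000 m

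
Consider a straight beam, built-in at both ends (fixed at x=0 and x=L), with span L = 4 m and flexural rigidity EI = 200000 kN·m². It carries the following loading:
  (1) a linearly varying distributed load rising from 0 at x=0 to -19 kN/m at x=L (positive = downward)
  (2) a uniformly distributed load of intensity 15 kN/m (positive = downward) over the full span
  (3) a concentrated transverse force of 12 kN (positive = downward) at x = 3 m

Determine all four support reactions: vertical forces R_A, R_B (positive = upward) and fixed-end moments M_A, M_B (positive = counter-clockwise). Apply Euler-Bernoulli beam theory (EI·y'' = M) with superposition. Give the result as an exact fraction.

R_A = 819/40 kN, M_A = 727/60 kN·m, R_B = 541/40 kN, M_B = -231/20 kN·m

Load 1 — triangular load w₀=-19 kN/m (0→w₀ over full span):
  R_A = 3w₀L/20 = 3·(-19)·4/20 = -57/5 kN
  M_A = w₀L²/30 = (-19)·4²/30 = -152/15 kN·m
  R_B = 7w₀L/20 = 7·(-19)·4/20 = -133/5 kN
  M_B = -w₀L²/20 = -(-19)·4²/20 = 76/5 kN·m
Load 2 — uniform load w=15 kN/m over full span:
  R_A = wL/2 = 15·4/2 = 30 kN
  M_A = wL²/12 = 15·4²/12 = 20 kN·m
  R_B = wL/2 = 15·4/2 = 30 kN
  M_B = -wL²/12 = -15·4²/12 = -20 kN·m
Load 3 — point force P=12 kN at a=3 m (b=L-a=1):
  R_A = Pb²(3a+b)/L³ = 12·1²·(3·3+1)/4³ = 15/8 kN
  M_A = Pab²/L² = 12·3·1²/4² = 9/4 kN·m
  R_B = Pa²(a+3b)/L³ = 12·3²·(3+3·1)/4³ = 81/8 kN
  M_B = -Pa²b/L² = -12·3²·1/4² = -27/4 kN·m
Superposition: R_A = 819/40 kN, M_A = 727/60 kN·m, R_B = 541/40 kN, M_B = -231/20 kN·m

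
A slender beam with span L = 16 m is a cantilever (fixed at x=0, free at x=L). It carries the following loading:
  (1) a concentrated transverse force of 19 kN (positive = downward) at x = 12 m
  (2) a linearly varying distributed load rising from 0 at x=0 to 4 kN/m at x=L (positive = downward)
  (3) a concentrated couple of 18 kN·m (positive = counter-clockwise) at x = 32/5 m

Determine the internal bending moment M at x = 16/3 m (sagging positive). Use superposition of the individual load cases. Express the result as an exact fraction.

M(16/3) = -23138/81 kN·m

Load 1 — point force P=19 kN at a=12 m (b=L-a=4):
  M_1 = -P(a-x)  [x≤a] = -19·(12-(16/3)) = -380/3 kN·m
Load 2 — triangular load w₀=4 kN/m (0→w₀ over full span):
  M_2 = w₀Lx/2 - w₀L²/3 - w₀x³/(6L) = 4·16·(16/3)/2 - 4·16²/3 - 4·(16/3)³/(6·16) = -14336/81 kN·m
Load 3 — applied couple M₀=18 kN·m at a=32/5 m (b=L-a=48/5):
  M_3 = M₀  [x≤a] = 18 = 18 kN·m
Superposition: M = Σ M_i = -23138/81 kN·m ≈ -285.654321 kN·m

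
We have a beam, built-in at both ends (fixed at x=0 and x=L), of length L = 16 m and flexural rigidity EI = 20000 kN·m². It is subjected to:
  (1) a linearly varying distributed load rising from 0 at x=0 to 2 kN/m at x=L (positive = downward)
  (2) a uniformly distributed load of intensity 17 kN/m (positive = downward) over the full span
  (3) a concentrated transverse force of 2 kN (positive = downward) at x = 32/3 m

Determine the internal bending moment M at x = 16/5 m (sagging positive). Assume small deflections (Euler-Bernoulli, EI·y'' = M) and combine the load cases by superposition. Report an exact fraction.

M(16/5) = -19808/1125 kN·m

Load 1 — triangular load w₀=2 kN/m (0→w₀ over full span):
  M_1 = 3w₀Lx/20 - w₀L²/30 - w₀x³/(6L) = 3·2·16·(16/5)/20 - 2·16²/30 - 2·(16/5)³/(6·16) = -896/375 kN·m
Load 2 — uniform load w=17 kN/m over full span:
  M_2 = wLx/2 - wL²/12 - wx²/2 = 17·16·(16/5)/2 - 17·16²/12 - 17·(16/5)²/2 = -1088/75 kN·m
Load 3 — point force P=2 kN at a=32/3 m (b=L-a=16/3):
  M_3 = Pb²(3a+b)x/L³ - Pab²/L²  [x≤a] = 2·(16/3)²·(3·(32/3)+(16/3))·(16/5)/16³ - 2·(32/3)·(16/3)²/16² = -32/45 kN·m
Superposition: M = Σ M_i = -19808/1125 kN·m ≈ -17.607111 kN·m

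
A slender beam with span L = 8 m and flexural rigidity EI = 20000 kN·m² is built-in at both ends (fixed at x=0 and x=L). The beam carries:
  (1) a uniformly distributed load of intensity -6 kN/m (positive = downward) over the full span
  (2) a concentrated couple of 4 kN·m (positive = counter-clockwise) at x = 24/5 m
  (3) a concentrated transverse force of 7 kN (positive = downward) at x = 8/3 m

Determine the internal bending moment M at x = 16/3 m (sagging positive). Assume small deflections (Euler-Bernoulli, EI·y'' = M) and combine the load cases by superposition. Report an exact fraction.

M(16/3) = -23116/2025 kN·m

Load 1 — uniform load w=-6 kN/m over full span:
  M_1 = wLx/2 - wL²/12 - wx²/2 = (-6)·8·(16/3)/2 - (-6)·8²/12 - (-6)·(16/3)²/2 = -32/3 kN·m
Load 2 — applied couple M₀=4 kN·m at a=24/5 m (b=L-a=16/5):
  M_2 = R_Ax - M_A - M₀  [x>a] with R_A=18/25, M_A=32/25 = (18/25)·(16/3) - (32/25) - 4 = -36/25 kN·m
Load 3 — point force P=7 kN at a=8/3 m (b=L-a=16/3):
  M_3 = Pa²(a+3b)(L-x)/L³ - Pa²b/L²  [x>a] = 7·(8/3)²·((8/3)+3·(16/3))·(8-(16/3))/8³ - 7·(8/3)²·(16/3)/8² = 56/81 kN·m
Superposition: M = Σ M_i = -23116/2025 kN·m ≈ -11.415309 kN·m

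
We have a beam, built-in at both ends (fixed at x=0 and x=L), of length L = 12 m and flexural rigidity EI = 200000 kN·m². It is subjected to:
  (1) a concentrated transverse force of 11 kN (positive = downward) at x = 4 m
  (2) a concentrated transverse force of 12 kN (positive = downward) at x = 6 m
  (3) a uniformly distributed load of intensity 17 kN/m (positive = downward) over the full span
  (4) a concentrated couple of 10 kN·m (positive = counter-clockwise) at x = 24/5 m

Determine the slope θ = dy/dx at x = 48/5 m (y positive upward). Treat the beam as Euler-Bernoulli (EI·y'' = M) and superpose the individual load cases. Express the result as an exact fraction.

θ(48/5) = 3187/2343750 rad

Load 1 — point force P=11 kN at a=4 m (b=L-a=8):
  θ_1 = Pa²(L-x)(2bL-(3b+a)(L-x))/(2L³EI)  [x>a] = 11·4²·(12-(48/5))·(2·8·12-(3·8+4)·(12-(48/5)))/(2·12³·200000) = 143/1875000 rad
Load 2 — point force P=12 kN at a=6 m (b=L-a=6):
  θ_2 = Pa²(L-x)(2bL-(3b+a)(L-x))/(2L³EI)  [x>a] = 12·6²·(12-(48/5))·(2·6·12-(3·6+6)·(12-(48/5)))/(2·12³·200000) = 81/625000 rad
Load 3 — uniform load w=17 kN/m over full span:
  θ_3 = -wx(L-x)(L-2x)/(12EI) = -17·(48/5)·(12-(48/5))·(12-2·(48/5))/(12·200000) = 459/390625 rad
Load 4 — applied couple M₀=10 kN·m at a=24/5 m (b=L-a=36/5):
  θ_4 = (R_Ax²/2 - M_Ax - M₀(x-a))/EI  [x>a] with R_A=6/5, M_A=6/5 = ((6/5)·(48/5)²/2 - (6/5)·(48/5) - 10·((48/5)-(24/5)))/200000 = -33/1562500 rad
Superposition: θ = Σ θ_i = 3187/2343750 rad ≈ 0.001360 rad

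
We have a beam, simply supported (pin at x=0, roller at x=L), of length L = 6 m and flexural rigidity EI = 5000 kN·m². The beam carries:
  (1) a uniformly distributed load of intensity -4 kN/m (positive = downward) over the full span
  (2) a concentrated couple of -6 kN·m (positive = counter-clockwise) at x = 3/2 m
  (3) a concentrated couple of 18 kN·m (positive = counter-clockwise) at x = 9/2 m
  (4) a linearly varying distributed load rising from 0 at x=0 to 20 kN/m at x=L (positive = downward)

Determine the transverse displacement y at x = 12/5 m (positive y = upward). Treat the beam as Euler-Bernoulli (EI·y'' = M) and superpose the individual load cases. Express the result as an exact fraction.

y(12/5) = -1642653/62500000 m

Load 1 — uniform load w=-4 kN/m over full span:
  y_1 = -wx(L³-2Lx²+x³)/(24EI) = -(-4)·(12/5)·(6³-2·6·(12/5)²+(12/5)³)/(24·5000) = 5022/390625 m
Load 2 — applied couple M₀=-6 kN·m at a=3/2 m (b=L-a=9/2):
  y_2 = (M₀x³/(6L)-M₀(x-a)²/2+C₁x)/EI  [x>a] with C₁=M₀(3b²-L²)/(6L)=-33/8 = ((-6)·(12/5)³/(6·6)-(-6)·((12/5)-(3/2))²/2+(-33/8)·(12/5))/5000 = -4887/2500000 m
Load 3 — applied couple M₀=18 kN·m at a=9/2 m (b=L-a=3/2):
  y_3 = (M₀x³/(6L)+C₁x)/EI  [x≤a] with C₁=M₀(3b²-L²)/(6L)=-117/8 = (18·(12/5)³/(6·6)+(-117/8)·(12/5))/5000 = -7047/1250000 m
Load 4 — triangular load w₀=20 kN/m (0→w₀ over full span):
  y_4 = -w₀x(7L⁴-10L²x²+3x⁴)/(360LEI) = -20·(12/5)·(7·6⁴-10·6²·(12/5)²+3·(12/5)⁴)/(360·6·5000) = -61614/1953125 m
Superposition: y = Σ y_i = -1642653/62500000 m ≈ -0.026282 m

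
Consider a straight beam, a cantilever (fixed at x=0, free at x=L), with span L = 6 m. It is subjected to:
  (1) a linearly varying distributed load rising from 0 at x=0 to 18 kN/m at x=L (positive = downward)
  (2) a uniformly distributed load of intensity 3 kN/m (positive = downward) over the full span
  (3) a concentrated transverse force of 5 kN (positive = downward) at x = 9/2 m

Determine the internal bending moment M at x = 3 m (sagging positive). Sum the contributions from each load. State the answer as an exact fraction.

M(3) = -177/2 kN·m

Load 1 — triangular load w₀=18 kN/m (0→w₀ over full span):
  M_1 = w₀Lx/2 - w₀L²/3 - w₀x³/(6L) = 18·6·3/2 - 18·6²/3 - 18·3³/(6·6) = -135/2 kN·m
Load 2 — uniform load w=3 kN/m over full span:
  M_2 = -w(L-x)²/2 = -3·(6-3)²/2 = -27/2 kN·m
Load 3 — point force P=5 kN at a=9/2 m (b=L-a=3/2):
  M_3 = -P(a-x)  [x≤a] = -5·((9/2)-3) = -15/2 kN·m
Superposition: M = Σ M_i = -177/2 kN·m ≈ -88.500000 kN·m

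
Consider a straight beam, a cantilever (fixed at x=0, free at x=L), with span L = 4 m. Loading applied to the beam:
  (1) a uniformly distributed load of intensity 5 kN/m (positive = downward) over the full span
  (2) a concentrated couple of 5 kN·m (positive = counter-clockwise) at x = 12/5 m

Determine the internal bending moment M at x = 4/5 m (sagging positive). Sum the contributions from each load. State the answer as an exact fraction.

M(4/5) = -103/5 kN·m

Load 1 — uniform load w=5 kN/m over full span:
  M_1 = -w(L-x)²/2 = -5·(4-(4/5))²/2 = -128/5 kN·m
Load 2 — applied couple M₀=5 kN·m at a=12/5 m (b=L-a=8/5):
  M_2 = M₀  [x≤a] = 5 = 5 kN·m
Superposition: M = Σ M_i = -103/5 kN·m ≈ -20.600000 kN·m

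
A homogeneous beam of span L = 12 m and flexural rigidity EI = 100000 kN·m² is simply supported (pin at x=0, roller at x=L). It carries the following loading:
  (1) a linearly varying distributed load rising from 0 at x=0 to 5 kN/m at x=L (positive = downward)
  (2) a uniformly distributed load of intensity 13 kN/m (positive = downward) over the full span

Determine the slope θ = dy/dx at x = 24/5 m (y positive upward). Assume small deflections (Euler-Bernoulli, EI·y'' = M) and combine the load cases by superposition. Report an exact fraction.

Load 1 — triangular load w₀=5 kN/m (0→w₀ over full span):
  θ_1 = -w₀(7L⁴-30L²x²+15x⁴)/(360LEI) = -5·(7·12⁴-30·12²·(24/5)²+15·(24/5)⁴)/(360·12·100000) = -969/1562500 rad
Load 2 — uniform load w=13 kN/m over full span:
  θ_2 = -w(L³-6Lx²+4x³)/(24EI) = -13·(12³-6·12·(24/5)²+4·(24/5)³)/(24·100000) = -4329/1562500 rad
Superposition: θ = Σ θ_i = -2649/781250 rad ≈ -0.003391 rad

θ(24/5) = -2649/781250 rad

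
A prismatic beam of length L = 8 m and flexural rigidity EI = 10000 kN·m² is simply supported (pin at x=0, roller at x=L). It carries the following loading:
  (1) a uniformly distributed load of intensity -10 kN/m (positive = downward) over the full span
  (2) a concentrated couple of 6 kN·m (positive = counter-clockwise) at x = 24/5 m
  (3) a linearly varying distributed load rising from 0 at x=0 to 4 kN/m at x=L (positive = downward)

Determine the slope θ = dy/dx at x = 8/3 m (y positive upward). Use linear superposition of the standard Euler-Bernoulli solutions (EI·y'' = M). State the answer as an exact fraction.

θ(8/3) = 30113/3796875 rad

Load 1 — uniform load w=-10 kN/m over full span:
  θ_1 = -w(L³-6Lx²+4x³)/(24EI) = -(-10)·(8³-6·8·(8/3)²+4·(8/3)³)/(24·10000) = 104/10125 rad
Load 2 — applied couple M₀=6 kN·m at a=24/5 m (b=L-a=16/5):
  θ_2 = (M₀x²/(2L)+C₁)/EI  [x≤a] with C₁=M₀(3b²-L²)/(6L)=-104/25 = (6·(8/3)²/(2·8)+(-104/25))/10000 = -7/46875 rad
Load 3 — triangular load w₀=4 kN/m (0→w₀ over full span):
  θ_3 = -w₀(7L⁴-30L²x²+15x⁴)/(360LEI) = -4·(7·8⁴-30·8²·(8/3)²+15·(8/3)⁴)/(360·8·10000) = -1664/759375 rad
Superposition: θ = Σ θ_i = 30113/3796875 rad ≈ 0.007931 rad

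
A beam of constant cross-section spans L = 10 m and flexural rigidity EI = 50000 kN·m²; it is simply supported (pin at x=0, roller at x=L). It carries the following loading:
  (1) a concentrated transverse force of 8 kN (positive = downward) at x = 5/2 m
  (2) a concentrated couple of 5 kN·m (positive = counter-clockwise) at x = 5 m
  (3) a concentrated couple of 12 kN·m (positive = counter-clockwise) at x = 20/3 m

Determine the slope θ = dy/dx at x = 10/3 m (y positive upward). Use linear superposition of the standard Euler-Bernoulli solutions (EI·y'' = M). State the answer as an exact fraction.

θ(10/3) = -23/60000 rad

Load 1 — point force P=8 kN at a=5/2 m (b=L-a=15/2):
  θ_1 = -Pa(2L²-6Lx+3x²+a²)/(6LEI)  [x>a] = -8·(5/2)·(2·10²-6·10·(10/3)+3·(10/3)²+(5/2)²)/(6·10·50000) = -19/72000 rad
Load 2 — applied couple M₀=5 kN·m at a=5 m (b=L-a=5):
  θ_2 = (M₀x²/(2L)+C₁)/EI  [x≤a] with C₁=M₀(3b²-L²)/(6L)=-25/12 = (5·(10/3)²/(2·10)+(-25/12))/50000 = 1/72000 rad
Load 3 — applied couple M₀=12 kN·m at a=20/3 m (b=L-a=10/3):
  θ_3 = (M₀x²/(2L)+C₁)/EI  [x≤a] with C₁=M₀(3b²-L²)/(6L)=-40/3 = (12·(10/3)²/(2·10)+(-40/3))/50000 = -1/7500 rad
Superposition: θ = Σ θ_i = -23/60000 rad ≈ -0.000383 rad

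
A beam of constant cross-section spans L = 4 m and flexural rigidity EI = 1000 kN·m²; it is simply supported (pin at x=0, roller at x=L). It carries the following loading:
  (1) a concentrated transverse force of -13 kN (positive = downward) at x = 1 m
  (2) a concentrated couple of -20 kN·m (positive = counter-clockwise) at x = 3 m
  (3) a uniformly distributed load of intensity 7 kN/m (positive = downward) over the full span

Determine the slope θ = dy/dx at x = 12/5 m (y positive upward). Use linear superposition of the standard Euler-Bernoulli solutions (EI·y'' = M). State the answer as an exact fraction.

θ(12/5) = -6019/3000000 rad

Load 1 — point force P=-13 kN at a=1 m (b=L-a=3):
  θ_1 = -Pa(2L²-6Lx+3x²+a²)/(6LEI)  [x>a] = -(-13)·1·(2·4²-6·4·(12/5)+3·(12/5)²+1²)/(6·4·1000) = -793/200000 rad
Load 2 — applied couple M₀=-20 kN·m at a=3 m (b=L-a=1):
  θ_2 = (M₀x²/(2L)+C₁)/EI  [x≤a] with C₁=M₀(3b²-L²)/(6L)=65/6 = ((-20)·(12/5)²/(2·4)+(65/6))/1000 = -107/30000 rad
Load 3 — uniform load w=7 kN/m over full span:
  θ_3 = -w(L³-6Lx²+4x³)/(24EI) = -7·(4³-6·4·(12/5)²+4·(12/5)³)/(24·1000) = 259/46875 rad
Superposition: θ = Σ θ_i = -6019/3000000 rad ≈ -0.002006 rad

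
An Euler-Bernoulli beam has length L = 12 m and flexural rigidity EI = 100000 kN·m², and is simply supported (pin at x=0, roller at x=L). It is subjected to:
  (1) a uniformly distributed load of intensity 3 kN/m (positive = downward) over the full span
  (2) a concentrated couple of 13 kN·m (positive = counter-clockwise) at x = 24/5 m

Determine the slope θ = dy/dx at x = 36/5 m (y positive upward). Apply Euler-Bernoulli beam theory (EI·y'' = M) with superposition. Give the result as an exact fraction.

θ(36/5) = 3931/6250000 rad

Load 1 — uniform load w=3 kN/m over full span:
  θ_1 = -w(L³-6Lx²+4x³)/(24EI) = -3·(12³-6·12·(36/5)²+4·(36/5)³)/(24·100000) = 999/1562500 rad
Load 2 — applied couple M₀=13 kN·m at a=24/5 m (b=L-a=36/5):
  θ_2 = (M₀x²/(2L)-M₀(x-a)+C₁)/EI  [x>a] with C₁=M₀(3b²-L²)/(6L)=52/25 = (13·(36/5)²/(2·12)-13·((36/5)-(24/5))+(52/25))/100000 = -13/1250000 rad
Superposition: θ = Σ θ_i = 3931/6250000 rad ≈ 0.000629 rad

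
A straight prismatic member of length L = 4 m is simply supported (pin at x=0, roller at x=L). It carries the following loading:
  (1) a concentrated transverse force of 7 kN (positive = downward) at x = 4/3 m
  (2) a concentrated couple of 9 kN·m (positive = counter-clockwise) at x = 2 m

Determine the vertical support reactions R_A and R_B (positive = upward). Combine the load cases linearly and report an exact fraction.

R_A = 83/12 kN, R_B = 1/12 kN

Load 1 — point force P=7 kN at a=4/3 m (b=L-a=8/3):
  R_A = Pb/L = 7·(8/3)/4 = 14/3 kN
  R_B = Pa/L = 7·(4/3)/4 = 7/3 kN
Load 2 — applied couple M₀=9 kN·m at a=2 m (b=L-a=2):
  R_A = M₀/L = 9/4 kN
  R_B = -M₀/L = -9/4 kN
Superposition: R_A = 83/12 kN, R_B = 1/12 kN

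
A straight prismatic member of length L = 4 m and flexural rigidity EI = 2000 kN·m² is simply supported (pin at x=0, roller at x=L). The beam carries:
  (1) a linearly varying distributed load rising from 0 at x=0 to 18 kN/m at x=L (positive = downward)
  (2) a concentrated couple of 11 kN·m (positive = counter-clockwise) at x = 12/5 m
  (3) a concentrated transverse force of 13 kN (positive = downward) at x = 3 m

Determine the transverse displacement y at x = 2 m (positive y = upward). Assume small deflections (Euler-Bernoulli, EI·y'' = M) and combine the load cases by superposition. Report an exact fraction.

y(2) = -13763/600000 m

Load 1 — triangular load w₀=18 kN/m (0→w₀ over full span):
  y_1 = -w₀x(7L⁴-10L²x²+3x⁴)/(360LEI) = -18·2·(7·4⁴-10·4²·2²+3·2⁴)/(360·4·2000) = -3/200 m
Load 2 — applied couple M₀=11 kN·m at a=12/5 m (b=L-a=8/5):
  y_2 = (M₀x³/(6L)+C₁x)/EI  [x≤a] with C₁=M₀(3b²-L²)/(6L)=-286/75 = (11·2³/(6·4)+(-286/75)·2)/2000 = -99/50000 m
Load 3 — point force P=13 kN at a=3 m (b=L-a=1):
  y_3 = -Pbx(L²-b²-x²)/(6LEI)  [x≤a] = -13·1·2·(4²-1²-2²)/(6·4·2000) = -143/24000 m
Superposition: y = Σ y_i = -13763/600000 m ≈ -0.022938 m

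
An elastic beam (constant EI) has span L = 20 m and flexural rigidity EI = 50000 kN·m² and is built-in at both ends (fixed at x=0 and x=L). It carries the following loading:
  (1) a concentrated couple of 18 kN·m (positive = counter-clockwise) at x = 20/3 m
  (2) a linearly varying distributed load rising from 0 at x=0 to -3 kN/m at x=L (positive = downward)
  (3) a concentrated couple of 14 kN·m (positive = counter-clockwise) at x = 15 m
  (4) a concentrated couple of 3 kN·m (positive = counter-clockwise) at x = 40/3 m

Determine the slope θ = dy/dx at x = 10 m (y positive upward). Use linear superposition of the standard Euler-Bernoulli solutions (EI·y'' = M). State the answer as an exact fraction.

θ(10) = 13/80000 rad

Load 1 — applied couple M₀=18 kN·m at a=20/3 m (b=L-a=40/3):
  θ_1 = (R_Ax²/2 - M_Ax - M₀(x-a))/EI  [x>a] with R_A=6/5, M_A=0 = ((6/5)·10²/2 - 0·10 - 18·(10-(20/3)))/50000 = 0 rad
Load 2 — triangular load w₀=-3 kN/m (0→w₀ over full span):
  θ_2 = -w₀(2x(L-x)(L-2x)(x+2L)+x²(L-x)²)/(120LEI) = -(-3)·(2·10·(20-10)·(20-2·10)·(10+2·20)+10²·(20-10)²)/(120·20·50000) = 1/4000 rad
Load 3 — applied couple M₀=14 kN·m at a=15 m (b=L-a=5):
  θ_3 = (R_Ax²/2 - M_Ax)/EI  [x≤a] with R_A=63/80, M_A=35/8 = ((63/80)·10²/2 - (35/8)·10)/50000 = -7/80000 rad
Load 4 — applied couple M₀=3 kN·m at a=40/3 m (b=L-a=20/3):
  θ_4 = (R_Ax²/2 - M_Ax)/EI  [x≤a] with R_A=1/5, M_A=1 = ((1/5)·10²/2 - 1·10)/50000 = 0 rad
Superposition: θ = Σ θ_i = 13/80000 rad ≈ 0.000162 rad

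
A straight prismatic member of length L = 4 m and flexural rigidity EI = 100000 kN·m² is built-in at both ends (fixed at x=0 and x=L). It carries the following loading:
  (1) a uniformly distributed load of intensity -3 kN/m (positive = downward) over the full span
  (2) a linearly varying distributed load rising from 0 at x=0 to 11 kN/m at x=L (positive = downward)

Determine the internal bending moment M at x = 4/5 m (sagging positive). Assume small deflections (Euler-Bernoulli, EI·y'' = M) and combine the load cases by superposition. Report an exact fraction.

Load 1 — uniform load w=-3 kN/m over full span:
  M_1 = wLx/2 - wL²/12 - wx²/2 = (-3)·4·(4/5)/2 - (-3)·4²/12 - (-3)·(4/5)²/2 = 4/25 kN·m
Load 2 — triangular load w₀=11 kN/m (0→w₀ over full span):
  M_2 = 3w₀Lx/20 - w₀L²/30 - w₀x³/(6L) = 3·11·4·(4/5)/20 - 11·4²/30 - 11·(4/5)³/(6·4) = -308/375 kN·m
Superposition: M = Σ M_i = -248/375 kN·m ≈ -0.661333 kN·m

M(4/5) = -248/375 kN·m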